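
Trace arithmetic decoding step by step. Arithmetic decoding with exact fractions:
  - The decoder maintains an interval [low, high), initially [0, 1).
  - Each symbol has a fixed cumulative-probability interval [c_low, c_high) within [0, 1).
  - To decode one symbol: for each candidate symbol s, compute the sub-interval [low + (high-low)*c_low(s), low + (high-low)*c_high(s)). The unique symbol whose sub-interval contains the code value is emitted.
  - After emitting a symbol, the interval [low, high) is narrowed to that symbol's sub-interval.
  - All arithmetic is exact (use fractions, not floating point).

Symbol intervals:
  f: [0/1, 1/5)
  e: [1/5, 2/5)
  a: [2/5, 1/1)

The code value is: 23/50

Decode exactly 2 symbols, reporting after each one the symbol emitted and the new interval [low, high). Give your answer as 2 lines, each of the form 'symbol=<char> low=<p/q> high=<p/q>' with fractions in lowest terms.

Step 1: interval [0/1, 1/1), width = 1/1 - 0/1 = 1/1
  'f': [0/1 + 1/1*0/1, 0/1 + 1/1*1/5) = [0/1, 1/5)
  'e': [0/1 + 1/1*1/5, 0/1 + 1/1*2/5) = [1/5, 2/5)
  'a': [0/1 + 1/1*2/5, 0/1 + 1/1*1/1) = [2/5, 1/1) <- contains code 23/50
  emit 'a', narrow to [2/5, 1/1)
Step 2: interval [2/5, 1/1), width = 1/1 - 2/5 = 3/5
  'f': [2/5 + 3/5*0/1, 2/5 + 3/5*1/5) = [2/5, 13/25) <- contains code 23/50
  'e': [2/5 + 3/5*1/5, 2/5 + 3/5*2/5) = [13/25, 16/25)
  'a': [2/5 + 3/5*2/5, 2/5 + 3/5*1/1) = [16/25, 1/1)
  emit 'f', narrow to [2/5, 13/25)

Answer: symbol=a low=2/5 high=1/1
symbol=f low=2/5 high=13/25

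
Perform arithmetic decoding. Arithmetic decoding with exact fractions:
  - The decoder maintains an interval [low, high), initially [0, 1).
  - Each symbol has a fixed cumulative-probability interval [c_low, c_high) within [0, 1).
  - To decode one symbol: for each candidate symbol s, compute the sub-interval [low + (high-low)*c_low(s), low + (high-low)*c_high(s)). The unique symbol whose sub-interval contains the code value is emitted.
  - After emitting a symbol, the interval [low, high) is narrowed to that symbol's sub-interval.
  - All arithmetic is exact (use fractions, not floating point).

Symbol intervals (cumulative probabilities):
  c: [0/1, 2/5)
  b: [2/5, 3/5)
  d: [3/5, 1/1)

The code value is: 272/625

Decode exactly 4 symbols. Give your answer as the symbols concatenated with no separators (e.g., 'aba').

Answer: bcbc

Derivation:
Step 1: interval [0/1, 1/1), width = 1/1 - 0/1 = 1/1
  'c': [0/1 + 1/1*0/1, 0/1 + 1/1*2/5) = [0/1, 2/5)
  'b': [0/1 + 1/1*2/5, 0/1 + 1/1*3/5) = [2/5, 3/5) <- contains code 272/625
  'd': [0/1 + 1/1*3/5, 0/1 + 1/1*1/1) = [3/5, 1/1)
  emit 'b', narrow to [2/5, 3/5)
Step 2: interval [2/5, 3/5), width = 3/5 - 2/5 = 1/5
  'c': [2/5 + 1/5*0/1, 2/5 + 1/5*2/5) = [2/5, 12/25) <- contains code 272/625
  'b': [2/5 + 1/5*2/5, 2/5 + 1/5*3/5) = [12/25, 13/25)
  'd': [2/5 + 1/5*3/5, 2/5 + 1/5*1/1) = [13/25, 3/5)
  emit 'c', narrow to [2/5, 12/25)
Step 3: interval [2/5, 12/25), width = 12/25 - 2/5 = 2/25
  'c': [2/5 + 2/25*0/1, 2/5 + 2/25*2/5) = [2/5, 54/125)
  'b': [2/5 + 2/25*2/5, 2/5 + 2/25*3/5) = [54/125, 56/125) <- contains code 272/625
  'd': [2/5 + 2/25*3/5, 2/5 + 2/25*1/1) = [56/125, 12/25)
  emit 'b', narrow to [54/125, 56/125)
Step 4: interval [54/125, 56/125), width = 56/125 - 54/125 = 2/125
  'c': [54/125 + 2/125*0/1, 54/125 + 2/125*2/5) = [54/125, 274/625) <- contains code 272/625
  'b': [54/125 + 2/125*2/5, 54/125 + 2/125*3/5) = [274/625, 276/625)
  'd': [54/125 + 2/125*3/5, 54/125 + 2/125*1/1) = [276/625, 56/125)
  emit 'c', narrow to [54/125, 274/625)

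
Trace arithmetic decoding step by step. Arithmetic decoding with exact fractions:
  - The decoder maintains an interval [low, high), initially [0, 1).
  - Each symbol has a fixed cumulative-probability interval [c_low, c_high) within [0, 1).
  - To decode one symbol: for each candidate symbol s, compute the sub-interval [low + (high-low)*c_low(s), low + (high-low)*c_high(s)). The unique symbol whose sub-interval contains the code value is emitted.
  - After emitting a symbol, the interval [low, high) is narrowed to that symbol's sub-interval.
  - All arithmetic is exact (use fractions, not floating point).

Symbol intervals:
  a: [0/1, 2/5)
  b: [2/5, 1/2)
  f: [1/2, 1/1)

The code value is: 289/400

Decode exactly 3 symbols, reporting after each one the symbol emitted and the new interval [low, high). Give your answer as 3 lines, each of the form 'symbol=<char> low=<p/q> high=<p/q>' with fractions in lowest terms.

Answer: symbol=f low=1/2 high=1/1
symbol=b low=7/10 high=3/4
symbol=b low=18/25 high=29/40

Derivation:
Step 1: interval [0/1, 1/1), width = 1/1 - 0/1 = 1/1
  'a': [0/1 + 1/1*0/1, 0/1 + 1/1*2/5) = [0/1, 2/5)
  'b': [0/1 + 1/1*2/5, 0/1 + 1/1*1/2) = [2/5, 1/2)
  'f': [0/1 + 1/1*1/2, 0/1 + 1/1*1/1) = [1/2, 1/1) <- contains code 289/400
  emit 'f', narrow to [1/2, 1/1)
Step 2: interval [1/2, 1/1), width = 1/1 - 1/2 = 1/2
  'a': [1/2 + 1/2*0/1, 1/2 + 1/2*2/5) = [1/2, 7/10)
  'b': [1/2 + 1/2*2/5, 1/2 + 1/2*1/2) = [7/10, 3/4) <- contains code 289/400
  'f': [1/2 + 1/2*1/2, 1/2 + 1/2*1/1) = [3/4, 1/1)
  emit 'b', narrow to [7/10, 3/4)
Step 3: interval [7/10, 3/4), width = 3/4 - 7/10 = 1/20
  'a': [7/10 + 1/20*0/1, 7/10 + 1/20*2/5) = [7/10, 18/25)
  'b': [7/10 + 1/20*2/5, 7/10 + 1/20*1/2) = [18/25, 29/40) <- contains code 289/400
  'f': [7/10 + 1/20*1/2, 7/10 + 1/20*1/1) = [29/40, 3/4)
  emit 'b', narrow to [18/25, 29/40)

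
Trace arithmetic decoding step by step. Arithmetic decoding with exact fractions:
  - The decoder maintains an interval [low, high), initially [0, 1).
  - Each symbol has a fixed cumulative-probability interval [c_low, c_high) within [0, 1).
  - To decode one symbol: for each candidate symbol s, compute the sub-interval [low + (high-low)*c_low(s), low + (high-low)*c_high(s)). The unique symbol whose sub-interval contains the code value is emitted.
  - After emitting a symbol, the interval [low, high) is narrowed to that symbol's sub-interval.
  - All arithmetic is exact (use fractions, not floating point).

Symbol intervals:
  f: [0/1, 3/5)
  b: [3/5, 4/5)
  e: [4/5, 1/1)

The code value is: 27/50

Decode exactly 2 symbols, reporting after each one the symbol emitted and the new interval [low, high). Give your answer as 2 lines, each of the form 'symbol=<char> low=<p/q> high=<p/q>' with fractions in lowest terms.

Step 1: interval [0/1, 1/1), width = 1/1 - 0/1 = 1/1
  'f': [0/1 + 1/1*0/1, 0/1 + 1/1*3/5) = [0/1, 3/5) <- contains code 27/50
  'b': [0/1 + 1/1*3/5, 0/1 + 1/1*4/5) = [3/5, 4/5)
  'e': [0/1 + 1/1*4/5, 0/1 + 1/1*1/1) = [4/5, 1/1)
  emit 'f', narrow to [0/1, 3/5)
Step 2: interval [0/1, 3/5), width = 3/5 - 0/1 = 3/5
  'f': [0/1 + 3/5*0/1, 0/1 + 3/5*3/5) = [0/1, 9/25)
  'b': [0/1 + 3/5*3/5, 0/1 + 3/5*4/5) = [9/25, 12/25)
  'e': [0/1 + 3/5*4/5, 0/1 + 3/5*1/1) = [12/25, 3/5) <- contains code 27/50
  emit 'e', narrow to [12/25, 3/5)

Answer: symbol=f low=0/1 high=3/5
symbol=e low=12/25 high=3/5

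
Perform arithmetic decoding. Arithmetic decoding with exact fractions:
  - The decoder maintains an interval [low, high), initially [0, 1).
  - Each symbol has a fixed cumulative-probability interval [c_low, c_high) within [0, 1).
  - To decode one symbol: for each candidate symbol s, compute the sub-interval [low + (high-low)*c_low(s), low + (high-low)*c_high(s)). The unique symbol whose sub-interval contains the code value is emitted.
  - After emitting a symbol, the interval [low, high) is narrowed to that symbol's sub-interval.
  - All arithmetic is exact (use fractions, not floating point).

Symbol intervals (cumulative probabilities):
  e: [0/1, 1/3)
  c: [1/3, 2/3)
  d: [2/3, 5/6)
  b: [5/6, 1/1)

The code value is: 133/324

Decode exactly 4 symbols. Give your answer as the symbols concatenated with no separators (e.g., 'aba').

Answer: cede

Derivation:
Step 1: interval [0/1, 1/1), width = 1/1 - 0/1 = 1/1
  'e': [0/1 + 1/1*0/1, 0/1 + 1/1*1/3) = [0/1, 1/3)
  'c': [0/1 + 1/1*1/3, 0/1 + 1/1*2/3) = [1/3, 2/3) <- contains code 133/324
  'd': [0/1 + 1/1*2/3, 0/1 + 1/1*5/6) = [2/3, 5/6)
  'b': [0/1 + 1/1*5/6, 0/1 + 1/1*1/1) = [5/6, 1/1)
  emit 'c', narrow to [1/3, 2/3)
Step 2: interval [1/3, 2/3), width = 2/3 - 1/3 = 1/3
  'e': [1/3 + 1/3*0/1, 1/3 + 1/3*1/3) = [1/3, 4/9) <- contains code 133/324
  'c': [1/3 + 1/3*1/3, 1/3 + 1/3*2/3) = [4/9, 5/9)
  'd': [1/3 + 1/3*2/3, 1/3 + 1/3*5/6) = [5/9, 11/18)
  'b': [1/3 + 1/3*5/6, 1/3 + 1/3*1/1) = [11/18, 2/3)
  emit 'e', narrow to [1/3, 4/9)
Step 3: interval [1/3, 4/9), width = 4/9 - 1/3 = 1/9
  'e': [1/3 + 1/9*0/1, 1/3 + 1/9*1/3) = [1/3, 10/27)
  'c': [1/3 + 1/9*1/3, 1/3 + 1/9*2/3) = [10/27, 11/27)
  'd': [1/3 + 1/9*2/3, 1/3 + 1/9*5/6) = [11/27, 23/54) <- contains code 133/324
  'b': [1/3 + 1/9*5/6, 1/3 + 1/9*1/1) = [23/54, 4/9)
  emit 'd', narrow to [11/27, 23/54)
Step 4: interval [11/27, 23/54), width = 23/54 - 11/27 = 1/54
  'e': [11/27 + 1/54*0/1, 11/27 + 1/54*1/3) = [11/27, 67/162) <- contains code 133/324
  'c': [11/27 + 1/54*1/3, 11/27 + 1/54*2/3) = [67/162, 34/81)
  'd': [11/27 + 1/54*2/3, 11/27 + 1/54*5/6) = [34/81, 137/324)
  'b': [11/27 + 1/54*5/6, 11/27 + 1/54*1/1) = [137/324, 23/54)
  emit 'e', narrow to [11/27, 67/162)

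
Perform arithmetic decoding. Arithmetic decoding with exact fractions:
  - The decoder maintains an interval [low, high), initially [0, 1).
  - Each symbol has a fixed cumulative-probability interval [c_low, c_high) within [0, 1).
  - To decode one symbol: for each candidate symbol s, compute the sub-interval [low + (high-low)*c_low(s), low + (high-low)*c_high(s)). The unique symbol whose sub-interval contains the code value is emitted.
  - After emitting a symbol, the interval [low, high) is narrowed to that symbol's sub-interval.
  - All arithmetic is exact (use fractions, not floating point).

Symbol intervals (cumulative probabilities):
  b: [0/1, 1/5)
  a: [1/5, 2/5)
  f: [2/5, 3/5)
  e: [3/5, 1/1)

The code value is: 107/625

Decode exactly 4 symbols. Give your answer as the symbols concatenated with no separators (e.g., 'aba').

Step 1: interval [0/1, 1/1), width = 1/1 - 0/1 = 1/1
  'b': [0/1 + 1/1*0/1, 0/1 + 1/1*1/5) = [0/1, 1/5) <- contains code 107/625
  'a': [0/1 + 1/1*1/5, 0/1 + 1/1*2/5) = [1/5, 2/5)
  'f': [0/1 + 1/1*2/5, 0/1 + 1/1*3/5) = [2/5, 3/5)
  'e': [0/1 + 1/1*3/5, 0/1 + 1/1*1/1) = [3/5, 1/1)
  emit 'b', narrow to [0/1, 1/5)
Step 2: interval [0/1, 1/5), width = 1/5 - 0/1 = 1/5
  'b': [0/1 + 1/5*0/1, 0/1 + 1/5*1/5) = [0/1, 1/25)
  'a': [0/1 + 1/5*1/5, 0/1 + 1/5*2/5) = [1/25, 2/25)
  'f': [0/1 + 1/5*2/5, 0/1 + 1/5*3/5) = [2/25, 3/25)
  'e': [0/1 + 1/5*3/5, 0/1 + 1/5*1/1) = [3/25, 1/5) <- contains code 107/625
  emit 'e', narrow to [3/25, 1/5)
Step 3: interval [3/25, 1/5), width = 1/5 - 3/25 = 2/25
  'b': [3/25 + 2/25*0/1, 3/25 + 2/25*1/5) = [3/25, 17/125)
  'a': [3/25 + 2/25*1/5, 3/25 + 2/25*2/5) = [17/125, 19/125)
  'f': [3/25 + 2/25*2/5, 3/25 + 2/25*3/5) = [19/125, 21/125)
  'e': [3/25 + 2/25*3/5, 3/25 + 2/25*1/1) = [21/125, 1/5) <- contains code 107/625
  emit 'e', narrow to [21/125, 1/5)
Step 4: interval [21/125, 1/5), width = 1/5 - 21/125 = 4/125
  'b': [21/125 + 4/125*0/1, 21/125 + 4/125*1/5) = [21/125, 109/625) <- contains code 107/625
  'a': [21/125 + 4/125*1/5, 21/125 + 4/125*2/5) = [109/625, 113/625)
  'f': [21/125 + 4/125*2/5, 21/125 + 4/125*3/5) = [113/625, 117/625)
  'e': [21/125 + 4/125*3/5, 21/125 + 4/125*1/1) = [117/625, 1/5)
  emit 'b', narrow to [21/125, 109/625)

Answer: beeb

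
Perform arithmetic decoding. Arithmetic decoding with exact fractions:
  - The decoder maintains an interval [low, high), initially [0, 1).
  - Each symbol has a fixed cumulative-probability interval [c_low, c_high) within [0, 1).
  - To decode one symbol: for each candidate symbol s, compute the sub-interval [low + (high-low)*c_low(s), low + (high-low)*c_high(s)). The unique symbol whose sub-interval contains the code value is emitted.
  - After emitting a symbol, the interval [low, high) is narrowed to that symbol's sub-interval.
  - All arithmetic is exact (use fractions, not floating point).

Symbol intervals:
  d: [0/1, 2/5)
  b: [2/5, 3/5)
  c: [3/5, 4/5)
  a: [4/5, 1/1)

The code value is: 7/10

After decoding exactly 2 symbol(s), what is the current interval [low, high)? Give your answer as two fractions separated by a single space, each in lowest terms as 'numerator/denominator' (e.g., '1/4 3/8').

Answer: 17/25 18/25

Derivation:
Step 1: interval [0/1, 1/1), width = 1/1 - 0/1 = 1/1
  'd': [0/1 + 1/1*0/1, 0/1 + 1/1*2/5) = [0/1, 2/5)
  'b': [0/1 + 1/1*2/5, 0/1 + 1/1*3/5) = [2/5, 3/5)
  'c': [0/1 + 1/1*3/5, 0/1 + 1/1*4/5) = [3/5, 4/5) <- contains code 7/10
  'a': [0/1 + 1/1*4/5, 0/1 + 1/1*1/1) = [4/5, 1/1)
  emit 'c', narrow to [3/5, 4/5)
Step 2: interval [3/5, 4/5), width = 4/5 - 3/5 = 1/5
  'd': [3/5 + 1/5*0/1, 3/5 + 1/5*2/5) = [3/5, 17/25)
  'b': [3/5 + 1/5*2/5, 3/5 + 1/5*3/5) = [17/25, 18/25) <- contains code 7/10
  'c': [3/5 + 1/5*3/5, 3/5 + 1/5*4/5) = [18/25, 19/25)
  'a': [3/5 + 1/5*4/5, 3/5 + 1/5*1/1) = [19/25, 4/5)
  emit 'b', narrow to [17/25, 18/25)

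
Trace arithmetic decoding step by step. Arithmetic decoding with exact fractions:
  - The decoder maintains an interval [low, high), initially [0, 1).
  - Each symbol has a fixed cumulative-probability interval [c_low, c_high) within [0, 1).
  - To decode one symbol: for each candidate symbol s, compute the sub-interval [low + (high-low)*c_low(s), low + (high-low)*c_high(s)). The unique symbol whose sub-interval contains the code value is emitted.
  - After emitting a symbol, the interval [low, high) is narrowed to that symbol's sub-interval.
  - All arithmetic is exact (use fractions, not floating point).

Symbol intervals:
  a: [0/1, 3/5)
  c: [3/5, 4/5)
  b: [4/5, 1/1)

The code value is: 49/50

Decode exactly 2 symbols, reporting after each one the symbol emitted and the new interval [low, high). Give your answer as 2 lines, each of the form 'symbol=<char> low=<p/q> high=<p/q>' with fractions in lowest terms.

Step 1: interval [0/1, 1/1), width = 1/1 - 0/1 = 1/1
  'a': [0/1 + 1/1*0/1, 0/1 + 1/1*3/5) = [0/1, 3/5)
  'c': [0/1 + 1/1*3/5, 0/1 + 1/1*4/5) = [3/5, 4/5)
  'b': [0/1 + 1/1*4/5, 0/1 + 1/1*1/1) = [4/5, 1/1) <- contains code 49/50
  emit 'b', narrow to [4/5, 1/1)
Step 2: interval [4/5, 1/1), width = 1/1 - 4/5 = 1/5
  'a': [4/5 + 1/5*0/1, 4/5 + 1/5*3/5) = [4/5, 23/25)
  'c': [4/5 + 1/5*3/5, 4/5 + 1/5*4/5) = [23/25, 24/25)
  'b': [4/5 + 1/5*4/5, 4/5 + 1/5*1/1) = [24/25, 1/1) <- contains code 49/50
  emit 'b', narrow to [24/25, 1/1)

Answer: symbol=b low=4/5 high=1/1
symbol=b low=24/25 high=1/1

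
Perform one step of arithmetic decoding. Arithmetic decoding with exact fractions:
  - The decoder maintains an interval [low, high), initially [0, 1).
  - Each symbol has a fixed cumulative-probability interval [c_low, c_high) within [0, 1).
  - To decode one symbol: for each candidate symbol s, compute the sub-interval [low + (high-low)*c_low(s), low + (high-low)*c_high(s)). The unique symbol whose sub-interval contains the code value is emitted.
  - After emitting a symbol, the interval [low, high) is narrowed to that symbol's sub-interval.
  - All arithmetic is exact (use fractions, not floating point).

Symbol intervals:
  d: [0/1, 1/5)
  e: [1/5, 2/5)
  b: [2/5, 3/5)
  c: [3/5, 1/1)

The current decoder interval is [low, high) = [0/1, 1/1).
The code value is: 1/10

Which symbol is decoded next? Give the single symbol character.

Interval width = high − low = 1/1 − 0/1 = 1/1
Scaled code = (code − low) / width = (1/10 − 0/1) / 1/1 = 1/10
  d: [0/1, 1/5) ← scaled code falls here ✓
  e: [1/5, 2/5) 
  b: [2/5, 3/5) 
  c: [3/5, 1/1) 

Answer: d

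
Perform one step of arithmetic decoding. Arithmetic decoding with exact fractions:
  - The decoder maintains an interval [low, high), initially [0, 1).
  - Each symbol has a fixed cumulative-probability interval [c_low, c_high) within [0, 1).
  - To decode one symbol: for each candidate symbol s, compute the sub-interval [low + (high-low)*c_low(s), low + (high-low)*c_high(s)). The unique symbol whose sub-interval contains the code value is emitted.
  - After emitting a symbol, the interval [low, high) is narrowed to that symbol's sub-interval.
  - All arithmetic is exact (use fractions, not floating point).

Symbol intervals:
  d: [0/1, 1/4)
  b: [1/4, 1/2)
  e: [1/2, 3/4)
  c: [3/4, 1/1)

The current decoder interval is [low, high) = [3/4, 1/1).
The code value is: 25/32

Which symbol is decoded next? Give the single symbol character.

Answer: d

Derivation:
Interval width = high − low = 1/1 − 3/4 = 1/4
Scaled code = (code − low) / width = (25/32 − 3/4) / 1/4 = 1/8
  d: [0/1, 1/4) ← scaled code falls here ✓
  b: [1/4, 1/2) 
  e: [1/2, 3/4) 
  c: [3/4, 1/1) 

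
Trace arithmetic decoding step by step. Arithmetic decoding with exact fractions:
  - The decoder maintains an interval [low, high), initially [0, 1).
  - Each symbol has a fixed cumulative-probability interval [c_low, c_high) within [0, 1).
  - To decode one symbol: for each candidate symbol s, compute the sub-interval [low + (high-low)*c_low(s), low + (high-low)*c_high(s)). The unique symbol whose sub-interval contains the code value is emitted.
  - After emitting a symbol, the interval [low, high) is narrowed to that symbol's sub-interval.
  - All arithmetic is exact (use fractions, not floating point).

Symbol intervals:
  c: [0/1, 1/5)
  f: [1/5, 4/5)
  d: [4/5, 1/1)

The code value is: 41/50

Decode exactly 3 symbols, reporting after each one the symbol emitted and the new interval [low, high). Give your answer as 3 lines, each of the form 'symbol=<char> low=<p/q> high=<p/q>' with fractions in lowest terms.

Answer: symbol=d low=4/5 high=1/1
symbol=c low=4/5 high=21/25
symbol=f low=101/125 high=104/125

Derivation:
Step 1: interval [0/1, 1/1), width = 1/1 - 0/1 = 1/1
  'c': [0/1 + 1/1*0/1, 0/1 + 1/1*1/5) = [0/1, 1/5)
  'f': [0/1 + 1/1*1/5, 0/1 + 1/1*4/5) = [1/5, 4/5)
  'd': [0/1 + 1/1*4/5, 0/1 + 1/1*1/1) = [4/5, 1/1) <- contains code 41/50
  emit 'd', narrow to [4/5, 1/1)
Step 2: interval [4/5, 1/1), width = 1/1 - 4/5 = 1/5
  'c': [4/5 + 1/5*0/1, 4/5 + 1/5*1/5) = [4/5, 21/25) <- contains code 41/50
  'f': [4/5 + 1/5*1/5, 4/5 + 1/5*4/5) = [21/25, 24/25)
  'd': [4/5 + 1/5*4/5, 4/5 + 1/5*1/1) = [24/25, 1/1)
  emit 'c', narrow to [4/5, 21/25)
Step 3: interval [4/5, 21/25), width = 21/25 - 4/5 = 1/25
  'c': [4/5 + 1/25*0/1, 4/5 + 1/25*1/5) = [4/5, 101/125)
  'f': [4/5 + 1/25*1/5, 4/5 + 1/25*4/5) = [101/125, 104/125) <- contains code 41/50
  'd': [4/5 + 1/25*4/5, 4/5 + 1/25*1/1) = [104/125, 21/25)
  emit 'f', narrow to [101/125, 104/125)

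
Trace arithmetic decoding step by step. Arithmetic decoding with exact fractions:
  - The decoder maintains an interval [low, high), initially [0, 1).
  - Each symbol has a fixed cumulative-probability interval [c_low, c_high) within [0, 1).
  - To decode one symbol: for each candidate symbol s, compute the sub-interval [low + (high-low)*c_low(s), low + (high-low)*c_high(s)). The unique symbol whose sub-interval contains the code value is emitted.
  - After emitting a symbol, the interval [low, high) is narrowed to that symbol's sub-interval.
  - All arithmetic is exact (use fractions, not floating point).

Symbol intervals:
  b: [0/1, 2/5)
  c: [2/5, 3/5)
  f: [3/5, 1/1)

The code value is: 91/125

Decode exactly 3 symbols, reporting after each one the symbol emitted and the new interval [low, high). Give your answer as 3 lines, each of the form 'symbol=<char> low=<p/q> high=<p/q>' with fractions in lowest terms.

Answer: symbol=f low=3/5 high=1/1
symbol=b low=3/5 high=19/25
symbol=f low=87/125 high=19/25

Derivation:
Step 1: interval [0/1, 1/1), width = 1/1 - 0/1 = 1/1
  'b': [0/1 + 1/1*0/1, 0/1 + 1/1*2/5) = [0/1, 2/5)
  'c': [0/1 + 1/1*2/5, 0/1 + 1/1*3/5) = [2/5, 3/5)
  'f': [0/1 + 1/1*3/5, 0/1 + 1/1*1/1) = [3/5, 1/1) <- contains code 91/125
  emit 'f', narrow to [3/5, 1/1)
Step 2: interval [3/5, 1/1), width = 1/1 - 3/5 = 2/5
  'b': [3/5 + 2/5*0/1, 3/5 + 2/5*2/5) = [3/5, 19/25) <- contains code 91/125
  'c': [3/5 + 2/5*2/5, 3/5 + 2/5*3/5) = [19/25, 21/25)
  'f': [3/5 + 2/5*3/5, 3/5 + 2/5*1/1) = [21/25, 1/1)
  emit 'b', narrow to [3/5, 19/25)
Step 3: interval [3/5, 19/25), width = 19/25 - 3/5 = 4/25
  'b': [3/5 + 4/25*0/1, 3/5 + 4/25*2/5) = [3/5, 83/125)
  'c': [3/5 + 4/25*2/5, 3/5 + 4/25*3/5) = [83/125, 87/125)
  'f': [3/5 + 4/25*3/5, 3/5 + 4/25*1/1) = [87/125, 19/25) <- contains code 91/125
  emit 'f', narrow to [87/125, 19/25)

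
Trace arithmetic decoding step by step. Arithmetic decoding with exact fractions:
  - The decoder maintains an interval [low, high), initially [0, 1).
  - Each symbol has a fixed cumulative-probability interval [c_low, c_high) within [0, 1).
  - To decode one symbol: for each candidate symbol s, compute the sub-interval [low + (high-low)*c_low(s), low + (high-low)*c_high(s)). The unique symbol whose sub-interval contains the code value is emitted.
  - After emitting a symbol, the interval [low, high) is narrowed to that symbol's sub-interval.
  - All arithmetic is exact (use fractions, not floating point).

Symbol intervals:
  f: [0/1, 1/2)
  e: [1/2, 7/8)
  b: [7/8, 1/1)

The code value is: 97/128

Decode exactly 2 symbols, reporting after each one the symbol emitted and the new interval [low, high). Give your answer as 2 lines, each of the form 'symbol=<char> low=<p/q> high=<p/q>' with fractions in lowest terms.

Step 1: interval [0/1, 1/1), width = 1/1 - 0/1 = 1/1
  'f': [0/1 + 1/1*0/1, 0/1 + 1/1*1/2) = [0/1, 1/2)
  'e': [0/1 + 1/1*1/2, 0/1 + 1/1*7/8) = [1/2, 7/8) <- contains code 97/128
  'b': [0/1 + 1/1*7/8, 0/1 + 1/1*1/1) = [7/8, 1/1)
  emit 'e', narrow to [1/2, 7/8)
Step 2: interval [1/2, 7/8), width = 7/8 - 1/2 = 3/8
  'f': [1/2 + 3/8*0/1, 1/2 + 3/8*1/2) = [1/2, 11/16)
  'e': [1/2 + 3/8*1/2, 1/2 + 3/8*7/8) = [11/16, 53/64) <- contains code 97/128
  'b': [1/2 + 3/8*7/8, 1/2 + 3/8*1/1) = [53/64, 7/8)
  emit 'e', narrow to [11/16, 53/64)

Answer: symbol=e low=1/2 high=7/8
symbol=e low=11/16 high=53/64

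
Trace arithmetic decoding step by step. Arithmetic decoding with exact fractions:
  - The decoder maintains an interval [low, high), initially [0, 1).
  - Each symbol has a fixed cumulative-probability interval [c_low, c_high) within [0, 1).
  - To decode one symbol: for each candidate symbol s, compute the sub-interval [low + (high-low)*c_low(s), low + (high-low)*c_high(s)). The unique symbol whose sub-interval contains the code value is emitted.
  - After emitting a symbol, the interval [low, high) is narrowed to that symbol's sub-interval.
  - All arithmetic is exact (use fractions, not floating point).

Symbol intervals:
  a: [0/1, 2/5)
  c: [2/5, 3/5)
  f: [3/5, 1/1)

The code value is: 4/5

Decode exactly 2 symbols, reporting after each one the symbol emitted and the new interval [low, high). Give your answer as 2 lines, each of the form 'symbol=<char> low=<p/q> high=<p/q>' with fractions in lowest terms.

Step 1: interval [0/1, 1/1), width = 1/1 - 0/1 = 1/1
  'a': [0/1 + 1/1*0/1, 0/1 + 1/1*2/5) = [0/1, 2/5)
  'c': [0/1 + 1/1*2/5, 0/1 + 1/1*3/5) = [2/5, 3/5)
  'f': [0/1 + 1/1*3/5, 0/1 + 1/1*1/1) = [3/5, 1/1) <- contains code 4/5
  emit 'f', narrow to [3/5, 1/1)
Step 2: interval [3/5, 1/1), width = 1/1 - 3/5 = 2/5
  'a': [3/5 + 2/5*0/1, 3/5 + 2/5*2/5) = [3/5, 19/25)
  'c': [3/5 + 2/5*2/5, 3/5 + 2/5*3/5) = [19/25, 21/25) <- contains code 4/5
  'f': [3/5 + 2/5*3/5, 3/5 + 2/5*1/1) = [21/25, 1/1)
  emit 'c', narrow to [19/25, 21/25)

Answer: symbol=f low=3/5 high=1/1
symbol=c low=19/25 high=21/25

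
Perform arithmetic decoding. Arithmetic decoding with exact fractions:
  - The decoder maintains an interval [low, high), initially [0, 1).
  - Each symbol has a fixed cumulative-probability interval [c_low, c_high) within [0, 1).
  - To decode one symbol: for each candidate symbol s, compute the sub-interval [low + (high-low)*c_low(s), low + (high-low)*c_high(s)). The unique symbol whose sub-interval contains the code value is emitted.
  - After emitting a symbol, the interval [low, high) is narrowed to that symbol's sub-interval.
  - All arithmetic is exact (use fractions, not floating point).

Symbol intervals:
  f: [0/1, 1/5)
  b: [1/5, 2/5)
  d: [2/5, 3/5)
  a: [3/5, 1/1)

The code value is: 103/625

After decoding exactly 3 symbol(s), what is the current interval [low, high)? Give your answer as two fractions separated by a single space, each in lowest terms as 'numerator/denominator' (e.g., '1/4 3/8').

Step 1: interval [0/1, 1/1), width = 1/1 - 0/1 = 1/1
  'f': [0/1 + 1/1*0/1, 0/1 + 1/1*1/5) = [0/1, 1/5) <- contains code 103/625
  'b': [0/1 + 1/1*1/5, 0/1 + 1/1*2/5) = [1/5, 2/5)
  'd': [0/1 + 1/1*2/5, 0/1 + 1/1*3/5) = [2/5, 3/5)
  'a': [0/1 + 1/1*3/5, 0/1 + 1/1*1/1) = [3/5, 1/1)
  emit 'f', narrow to [0/1, 1/5)
Step 2: interval [0/1, 1/5), width = 1/5 - 0/1 = 1/5
  'f': [0/1 + 1/5*0/1, 0/1 + 1/5*1/5) = [0/1, 1/25)
  'b': [0/1 + 1/5*1/5, 0/1 + 1/5*2/5) = [1/25, 2/25)
  'd': [0/1 + 1/5*2/5, 0/1 + 1/5*3/5) = [2/25, 3/25)
  'a': [0/1 + 1/5*3/5, 0/1 + 1/5*1/1) = [3/25, 1/5) <- contains code 103/625
  emit 'a', narrow to [3/25, 1/5)
Step 3: interval [3/25, 1/5), width = 1/5 - 3/25 = 2/25
  'f': [3/25 + 2/25*0/1, 3/25 + 2/25*1/5) = [3/25, 17/125)
  'b': [3/25 + 2/25*1/5, 3/25 + 2/25*2/5) = [17/125, 19/125)
  'd': [3/25 + 2/25*2/5, 3/25 + 2/25*3/5) = [19/125, 21/125) <- contains code 103/625
  'a': [3/25 + 2/25*3/5, 3/25 + 2/25*1/1) = [21/125, 1/5)
  emit 'd', narrow to [19/125, 21/125)

Answer: 19/125 21/125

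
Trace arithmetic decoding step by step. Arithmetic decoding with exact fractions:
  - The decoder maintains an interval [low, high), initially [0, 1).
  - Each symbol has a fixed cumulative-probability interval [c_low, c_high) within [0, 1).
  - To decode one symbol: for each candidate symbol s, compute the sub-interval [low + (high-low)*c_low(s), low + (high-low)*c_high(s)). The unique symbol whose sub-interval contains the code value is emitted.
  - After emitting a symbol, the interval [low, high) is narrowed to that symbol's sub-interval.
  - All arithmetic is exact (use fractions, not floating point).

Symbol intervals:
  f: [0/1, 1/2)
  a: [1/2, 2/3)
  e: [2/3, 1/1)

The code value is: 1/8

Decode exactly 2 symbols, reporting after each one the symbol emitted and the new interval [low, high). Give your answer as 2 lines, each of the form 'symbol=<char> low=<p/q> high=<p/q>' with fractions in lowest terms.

Step 1: interval [0/1, 1/1), width = 1/1 - 0/1 = 1/1
  'f': [0/1 + 1/1*0/1, 0/1 + 1/1*1/2) = [0/1, 1/2) <- contains code 1/8
  'a': [0/1 + 1/1*1/2, 0/1 + 1/1*2/3) = [1/2, 2/3)
  'e': [0/1 + 1/1*2/3, 0/1 + 1/1*1/1) = [2/3, 1/1)
  emit 'f', narrow to [0/1, 1/2)
Step 2: interval [0/1, 1/2), width = 1/2 - 0/1 = 1/2
  'f': [0/1 + 1/2*0/1, 0/1 + 1/2*1/2) = [0/1, 1/4) <- contains code 1/8
  'a': [0/1 + 1/2*1/2, 0/1 + 1/2*2/3) = [1/4, 1/3)
  'e': [0/1 + 1/2*2/3, 0/1 + 1/2*1/1) = [1/3, 1/2)
  emit 'f', narrow to [0/1, 1/4)

Answer: symbol=f low=0/1 high=1/2
symbol=f low=0/1 high=1/4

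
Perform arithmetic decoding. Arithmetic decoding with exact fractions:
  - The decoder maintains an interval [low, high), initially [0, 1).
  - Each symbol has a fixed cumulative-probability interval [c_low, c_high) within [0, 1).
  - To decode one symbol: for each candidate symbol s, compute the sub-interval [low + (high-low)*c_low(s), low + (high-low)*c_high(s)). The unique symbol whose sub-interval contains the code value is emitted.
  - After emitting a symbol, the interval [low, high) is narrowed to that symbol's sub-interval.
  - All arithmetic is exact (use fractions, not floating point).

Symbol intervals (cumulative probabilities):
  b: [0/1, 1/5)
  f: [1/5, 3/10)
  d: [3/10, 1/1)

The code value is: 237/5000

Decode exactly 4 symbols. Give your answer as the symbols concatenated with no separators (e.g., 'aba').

Step 1: interval [0/1, 1/1), width = 1/1 - 0/1 = 1/1
  'b': [0/1 + 1/1*0/1, 0/1 + 1/1*1/5) = [0/1, 1/5) <- contains code 237/5000
  'f': [0/1 + 1/1*1/5, 0/1 + 1/1*3/10) = [1/5, 3/10)
  'd': [0/1 + 1/1*3/10, 0/1 + 1/1*1/1) = [3/10, 1/1)
  emit 'b', narrow to [0/1, 1/5)
Step 2: interval [0/1, 1/5), width = 1/5 - 0/1 = 1/5
  'b': [0/1 + 1/5*0/1, 0/1 + 1/5*1/5) = [0/1, 1/25)
  'f': [0/1 + 1/5*1/5, 0/1 + 1/5*3/10) = [1/25, 3/50) <- contains code 237/5000
  'd': [0/1 + 1/5*3/10, 0/1 + 1/5*1/1) = [3/50, 1/5)
  emit 'f', narrow to [1/25, 3/50)
Step 3: interval [1/25, 3/50), width = 3/50 - 1/25 = 1/50
  'b': [1/25 + 1/50*0/1, 1/25 + 1/50*1/5) = [1/25, 11/250)
  'f': [1/25 + 1/50*1/5, 1/25 + 1/50*3/10) = [11/250, 23/500)
  'd': [1/25 + 1/50*3/10, 1/25 + 1/50*1/1) = [23/500, 3/50) <- contains code 237/5000
  emit 'd', narrow to [23/500, 3/50)
Step 4: interval [23/500, 3/50), width = 3/50 - 23/500 = 7/500
  'b': [23/500 + 7/500*0/1, 23/500 + 7/500*1/5) = [23/500, 61/1250) <- contains code 237/5000
  'f': [23/500 + 7/500*1/5, 23/500 + 7/500*3/10) = [61/1250, 251/5000)
  'd': [23/500 + 7/500*3/10, 23/500 + 7/500*1/1) = [251/5000, 3/50)
  emit 'b', narrow to [23/500, 61/1250)

Answer: bfdb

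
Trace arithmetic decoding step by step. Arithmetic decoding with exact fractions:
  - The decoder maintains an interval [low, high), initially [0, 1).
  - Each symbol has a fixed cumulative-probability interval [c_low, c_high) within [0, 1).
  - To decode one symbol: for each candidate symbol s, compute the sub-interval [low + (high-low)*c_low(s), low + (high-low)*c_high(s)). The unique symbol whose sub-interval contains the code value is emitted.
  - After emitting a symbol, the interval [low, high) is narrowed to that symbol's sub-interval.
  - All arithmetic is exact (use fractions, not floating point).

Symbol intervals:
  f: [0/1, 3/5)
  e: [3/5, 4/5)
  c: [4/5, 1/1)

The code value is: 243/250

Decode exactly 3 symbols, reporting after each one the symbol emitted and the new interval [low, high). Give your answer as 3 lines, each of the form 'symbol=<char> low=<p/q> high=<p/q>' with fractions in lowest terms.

Step 1: interval [0/1, 1/1), width = 1/1 - 0/1 = 1/1
  'f': [0/1 + 1/1*0/1, 0/1 + 1/1*3/5) = [0/1, 3/5)
  'e': [0/1 + 1/1*3/5, 0/1 + 1/1*4/5) = [3/5, 4/5)
  'c': [0/1 + 1/1*4/5, 0/1 + 1/1*1/1) = [4/5, 1/1) <- contains code 243/250
  emit 'c', narrow to [4/5, 1/1)
Step 2: interval [4/5, 1/1), width = 1/1 - 4/5 = 1/5
  'f': [4/5 + 1/5*0/1, 4/5 + 1/5*3/5) = [4/5, 23/25)
  'e': [4/5 + 1/5*3/5, 4/5 + 1/5*4/5) = [23/25, 24/25)
  'c': [4/5 + 1/5*4/5, 4/5 + 1/5*1/1) = [24/25, 1/1) <- contains code 243/250
  emit 'c', narrow to [24/25, 1/1)
Step 3: interval [24/25, 1/1), width = 1/1 - 24/25 = 1/25
  'f': [24/25 + 1/25*0/1, 24/25 + 1/25*3/5) = [24/25, 123/125) <- contains code 243/250
  'e': [24/25 + 1/25*3/5, 24/25 + 1/25*4/5) = [123/125, 124/125)
  'c': [24/25 + 1/25*4/5, 24/25 + 1/25*1/1) = [124/125, 1/1)
  emit 'f', narrow to [24/25, 123/125)

Answer: symbol=c low=4/5 high=1/1
symbol=c low=24/25 high=1/1
symbol=f low=24/25 high=123/125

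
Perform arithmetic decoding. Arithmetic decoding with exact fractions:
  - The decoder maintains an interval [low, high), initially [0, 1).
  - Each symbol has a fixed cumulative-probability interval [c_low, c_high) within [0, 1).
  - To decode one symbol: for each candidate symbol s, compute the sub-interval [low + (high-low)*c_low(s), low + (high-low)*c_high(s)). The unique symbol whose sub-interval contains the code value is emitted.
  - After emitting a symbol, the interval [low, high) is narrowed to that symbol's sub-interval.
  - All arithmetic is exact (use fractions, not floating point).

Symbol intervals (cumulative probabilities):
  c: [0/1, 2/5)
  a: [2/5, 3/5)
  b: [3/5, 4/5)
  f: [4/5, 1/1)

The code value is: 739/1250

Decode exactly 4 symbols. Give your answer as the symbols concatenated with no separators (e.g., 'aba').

Answer: afbf

Derivation:
Step 1: interval [0/1, 1/1), width = 1/1 - 0/1 = 1/1
  'c': [0/1 + 1/1*0/1, 0/1 + 1/1*2/5) = [0/1, 2/5)
  'a': [0/1 + 1/1*2/5, 0/1 + 1/1*3/5) = [2/5, 3/5) <- contains code 739/1250
  'b': [0/1 + 1/1*3/5, 0/1 + 1/1*4/5) = [3/5, 4/5)
  'f': [0/1 + 1/1*4/5, 0/1 + 1/1*1/1) = [4/5, 1/1)
  emit 'a', narrow to [2/5, 3/5)
Step 2: interval [2/5, 3/5), width = 3/5 - 2/5 = 1/5
  'c': [2/5 + 1/5*0/1, 2/5 + 1/5*2/5) = [2/5, 12/25)
  'a': [2/5 + 1/5*2/5, 2/5 + 1/5*3/5) = [12/25, 13/25)
  'b': [2/5 + 1/5*3/5, 2/5 + 1/5*4/5) = [13/25, 14/25)
  'f': [2/5 + 1/5*4/5, 2/5 + 1/5*1/1) = [14/25, 3/5) <- contains code 739/1250
  emit 'f', narrow to [14/25, 3/5)
Step 3: interval [14/25, 3/5), width = 3/5 - 14/25 = 1/25
  'c': [14/25 + 1/25*0/1, 14/25 + 1/25*2/5) = [14/25, 72/125)
  'a': [14/25 + 1/25*2/5, 14/25 + 1/25*3/5) = [72/125, 73/125)
  'b': [14/25 + 1/25*3/5, 14/25 + 1/25*4/5) = [73/125, 74/125) <- contains code 739/1250
  'f': [14/25 + 1/25*4/5, 14/25 + 1/25*1/1) = [74/125, 3/5)
  emit 'b', narrow to [73/125, 74/125)
Step 4: interval [73/125, 74/125), width = 74/125 - 73/125 = 1/125
  'c': [73/125 + 1/125*0/1, 73/125 + 1/125*2/5) = [73/125, 367/625)
  'a': [73/125 + 1/125*2/5, 73/125 + 1/125*3/5) = [367/625, 368/625)
  'b': [73/125 + 1/125*3/5, 73/125 + 1/125*4/5) = [368/625, 369/625)
  'f': [73/125 + 1/125*4/5, 73/125 + 1/125*1/1) = [369/625, 74/125) <- contains code 739/1250
  emit 'f', narrow to [369/625, 74/125)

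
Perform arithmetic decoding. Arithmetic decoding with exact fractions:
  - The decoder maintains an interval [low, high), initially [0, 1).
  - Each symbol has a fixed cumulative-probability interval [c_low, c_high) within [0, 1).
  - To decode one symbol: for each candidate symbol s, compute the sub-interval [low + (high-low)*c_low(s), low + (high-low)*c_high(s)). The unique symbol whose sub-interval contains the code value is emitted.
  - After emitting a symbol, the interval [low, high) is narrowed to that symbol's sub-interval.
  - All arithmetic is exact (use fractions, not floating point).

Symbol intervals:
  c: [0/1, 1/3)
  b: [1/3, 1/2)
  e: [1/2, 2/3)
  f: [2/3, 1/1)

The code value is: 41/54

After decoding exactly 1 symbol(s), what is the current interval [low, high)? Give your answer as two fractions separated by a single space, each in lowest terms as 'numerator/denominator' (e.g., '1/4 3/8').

Step 1: interval [0/1, 1/1), width = 1/1 - 0/1 = 1/1
  'c': [0/1 + 1/1*0/1, 0/1 + 1/1*1/3) = [0/1, 1/3)
  'b': [0/1 + 1/1*1/3, 0/1 + 1/1*1/2) = [1/3, 1/2)
  'e': [0/1 + 1/1*1/2, 0/1 + 1/1*2/3) = [1/2, 2/3)
  'f': [0/1 + 1/1*2/3, 0/1 + 1/1*1/1) = [2/3, 1/1) <- contains code 41/54
  emit 'f', narrow to [2/3, 1/1)

Answer: 2/3 1/1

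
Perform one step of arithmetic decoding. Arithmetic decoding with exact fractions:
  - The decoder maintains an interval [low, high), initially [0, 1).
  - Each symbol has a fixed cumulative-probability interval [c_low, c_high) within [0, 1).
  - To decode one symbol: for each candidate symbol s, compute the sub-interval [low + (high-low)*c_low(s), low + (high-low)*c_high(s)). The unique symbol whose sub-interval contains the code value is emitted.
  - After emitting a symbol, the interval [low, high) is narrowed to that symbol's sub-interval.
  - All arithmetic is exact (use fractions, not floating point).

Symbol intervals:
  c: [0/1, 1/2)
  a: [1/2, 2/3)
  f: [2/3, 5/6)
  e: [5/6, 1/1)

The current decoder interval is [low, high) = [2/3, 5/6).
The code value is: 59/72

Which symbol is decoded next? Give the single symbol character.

Answer: e

Derivation:
Interval width = high − low = 5/6 − 2/3 = 1/6
Scaled code = (code − low) / width = (59/72 − 2/3) / 1/6 = 11/12
  c: [0/1, 1/2) 
  a: [1/2, 2/3) 
  f: [2/3, 5/6) 
  e: [5/6, 1/1) ← scaled code falls here ✓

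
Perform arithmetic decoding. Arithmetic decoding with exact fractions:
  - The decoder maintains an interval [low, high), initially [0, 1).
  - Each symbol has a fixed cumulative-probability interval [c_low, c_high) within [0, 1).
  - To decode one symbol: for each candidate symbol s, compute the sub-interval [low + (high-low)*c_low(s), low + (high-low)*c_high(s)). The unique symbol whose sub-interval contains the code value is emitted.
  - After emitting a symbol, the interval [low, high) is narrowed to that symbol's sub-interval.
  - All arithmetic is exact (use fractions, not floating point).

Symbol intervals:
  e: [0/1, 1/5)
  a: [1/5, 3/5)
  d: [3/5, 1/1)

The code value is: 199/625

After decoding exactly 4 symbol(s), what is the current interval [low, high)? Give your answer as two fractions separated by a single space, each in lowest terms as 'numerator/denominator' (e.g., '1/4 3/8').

Answer: 39/125 203/625

Derivation:
Step 1: interval [0/1, 1/1), width = 1/1 - 0/1 = 1/1
  'e': [0/1 + 1/1*0/1, 0/1 + 1/1*1/5) = [0/1, 1/5)
  'a': [0/1 + 1/1*1/5, 0/1 + 1/1*3/5) = [1/5, 3/5) <- contains code 199/625
  'd': [0/1 + 1/1*3/5, 0/1 + 1/1*1/1) = [3/5, 1/1)
  emit 'a', narrow to [1/5, 3/5)
Step 2: interval [1/5, 3/5), width = 3/5 - 1/5 = 2/5
  'e': [1/5 + 2/5*0/1, 1/5 + 2/5*1/5) = [1/5, 7/25)
  'a': [1/5 + 2/5*1/5, 1/5 + 2/5*3/5) = [7/25, 11/25) <- contains code 199/625
  'd': [1/5 + 2/5*3/5, 1/5 + 2/5*1/1) = [11/25, 3/5)
  emit 'a', narrow to [7/25, 11/25)
Step 3: interval [7/25, 11/25), width = 11/25 - 7/25 = 4/25
  'e': [7/25 + 4/25*0/1, 7/25 + 4/25*1/5) = [7/25, 39/125)
  'a': [7/25 + 4/25*1/5, 7/25 + 4/25*3/5) = [39/125, 47/125) <- contains code 199/625
  'd': [7/25 + 4/25*3/5, 7/25 + 4/25*1/1) = [47/125, 11/25)
  emit 'a', narrow to [39/125, 47/125)
Step 4: interval [39/125, 47/125), width = 47/125 - 39/125 = 8/125
  'e': [39/125 + 8/125*0/1, 39/125 + 8/125*1/5) = [39/125, 203/625) <- contains code 199/625
  'a': [39/125 + 8/125*1/5, 39/125 + 8/125*3/5) = [203/625, 219/625)
  'd': [39/125 + 8/125*3/5, 39/125 + 8/125*1/1) = [219/625, 47/125)
  emit 'e', narrow to [39/125, 203/625)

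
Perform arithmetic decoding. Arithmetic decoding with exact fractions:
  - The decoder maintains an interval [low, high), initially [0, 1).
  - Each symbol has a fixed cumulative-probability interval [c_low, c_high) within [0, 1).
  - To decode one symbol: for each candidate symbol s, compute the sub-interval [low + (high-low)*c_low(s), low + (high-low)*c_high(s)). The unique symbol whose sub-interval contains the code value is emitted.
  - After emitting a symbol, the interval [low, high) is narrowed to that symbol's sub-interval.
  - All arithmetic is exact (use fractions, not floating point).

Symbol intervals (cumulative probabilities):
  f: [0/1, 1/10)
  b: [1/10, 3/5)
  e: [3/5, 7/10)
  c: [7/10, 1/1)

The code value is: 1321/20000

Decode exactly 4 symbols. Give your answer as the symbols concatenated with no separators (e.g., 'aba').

Step 1: interval [0/1, 1/1), width = 1/1 - 0/1 = 1/1
  'f': [0/1 + 1/1*0/1, 0/1 + 1/1*1/10) = [0/1, 1/10) <- contains code 1321/20000
  'b': [0/1 + 1/1*1/10, 0/1 + 1/1*3/5) = [1/10, 3/5)
  'e': [0/1 + 1/1*3/5, 0/1 + 1/1*7/10) = [3/5, 7/10)
  'c': [0/1 + 1/1*7/10, 0/1 + 1/1*1/1) = [7/10, 1/1)
  emit 'f', narrow to [0/1, 1/10)
Step 2: interval [0/1, 1/10), width = 1/10 - 0/1 = 1/10
  'f': [0/1 + 1/10*0/1, 0/1 + 1/10*1/10) = [0/1, 1/100)
  'b': [0/1 + 1/10*1/10, 0/1 + 1/10*3/5) = [1/100, 3/50)
  'e': [0/1 + 1/10*3/5, 0/1 + 1/10*7/10) = [3/50, 7/100) <- contains code 1321/20000
  'c': [0/1 + 1/10*7/10, 0/1 + 1/10*1/1) = [7/100, 1/10)
  emit 'e', narrow to [3/50, 7/100)
Step 3: interval [3/50, 7/100), width = 7/100 - 3/50 = 1/100
  'f': [3/50 + 1/100*0/1, 3/50 + 1/100*1/10) = [3/50, 61/1000)
  'b': [3/50 + 1/100*1/10, 3/50 + 1/100*3/5) = [61/1000, 33/500)
  'e': [3/50 + 1/100*3/5, 3/50 + 1/100*7/10) = [33/500, 67/1000) <- contains code 1321/20000
  'c': [3/50 + 1/100*7/10, 3/50 + 1/100*1/1) = [67/1000, 7/100)
  emit 'e', narrow to [33/500, 67/1000)
Step 4: interval [33/500, 67/1000), width = 67/1000 - 33/500 = 1/1000
  'f': [33/500 + 1/1000*0/1, 33/500 + 1/1000*1/10) = [33/500, 661/10000) <- contains code 1321/20000
  'b': [33/500 + 1/1000*1/10, 33/500 + 1/1000*3/5) = [661/10000, 333/5000)
  'e': [33/500 + 1/1000*3/5, 33/500 + 1/1000*7/10) = [333/5000, 667/10000)
  'c': [33/500 + 1/1000*7/10, 33/500 + 1/1000*1/1) = [667/10000, 67/1000)
  emit 'f', narrow to [33/500, 661/10000)

Answer: feef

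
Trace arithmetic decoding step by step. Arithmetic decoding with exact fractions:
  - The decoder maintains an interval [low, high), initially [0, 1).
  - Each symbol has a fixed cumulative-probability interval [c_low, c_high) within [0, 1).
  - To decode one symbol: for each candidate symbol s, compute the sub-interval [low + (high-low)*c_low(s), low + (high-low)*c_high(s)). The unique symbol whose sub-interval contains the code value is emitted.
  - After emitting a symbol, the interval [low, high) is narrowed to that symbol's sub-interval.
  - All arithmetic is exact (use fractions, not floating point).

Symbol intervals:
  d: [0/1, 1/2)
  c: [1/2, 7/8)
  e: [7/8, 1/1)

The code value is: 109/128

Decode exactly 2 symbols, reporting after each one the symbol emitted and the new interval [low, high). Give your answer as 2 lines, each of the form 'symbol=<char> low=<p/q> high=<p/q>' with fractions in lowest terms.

Step 1: interval [0/1, 1/1), width = 1/1 - 0/1 = 1/1
  'd': [0/1 + 1/1*0/1, 0/1 + 1/1*1/2) = [0/1, 1/2)
  'c': [0/1 + 1/1*1/2, 0/1 + 1/1*7/8) = [1/2, 7/8) <- contains code 109/128
  'e': [0/1 + 1/1*7/8, 0/1 + 1/1*1/1) = [7/8, 1/1)
  emit 'c', narrow to [1/2, 7/8)
Step 2: interval [1/2, 7/8), width = 7/8 - 1/2 = 3/8
  'd': [1/2 + 3/8*0/1, 1/2 + 3/8*1/2) = [1/2, 11/16)
  'c': [1/2 + 3/8*1/2, 1/2 + 3/8*7/8) = [11/16, 53/64)
  'e': [1/2 + 3/8*7/8, 1/2 + 3/8*1/1) = [53/64, 7/8) <- contains code 109/128
  emit 'e', narrow to [53/64, 7/8)

Answer: symbol=c low=1/2 high=7/8
symbol=e low=53/64 high=7/8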